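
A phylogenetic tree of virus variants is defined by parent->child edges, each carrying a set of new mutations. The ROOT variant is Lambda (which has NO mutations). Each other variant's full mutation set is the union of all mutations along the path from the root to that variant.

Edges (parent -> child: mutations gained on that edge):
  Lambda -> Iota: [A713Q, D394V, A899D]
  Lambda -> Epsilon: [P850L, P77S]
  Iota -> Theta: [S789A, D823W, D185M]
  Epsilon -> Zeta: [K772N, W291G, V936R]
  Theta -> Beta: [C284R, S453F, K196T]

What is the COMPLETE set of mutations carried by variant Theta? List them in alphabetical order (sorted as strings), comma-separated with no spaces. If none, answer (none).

At Lambda: gained [] -> total []
At Iota: gained ['A713Q', 'D394V', 'A899D'] -> total ['A713Q', 'A899D', 'D394V']
At Theta: gained ['S789A', 'D823W', 'D185M'] -> total ['A713Q', 'A899D', 'D185M', 'D394V', 'D823W', 'S789A']

Answer: A713Q,A899D,D185M,D394V,D823W,S789A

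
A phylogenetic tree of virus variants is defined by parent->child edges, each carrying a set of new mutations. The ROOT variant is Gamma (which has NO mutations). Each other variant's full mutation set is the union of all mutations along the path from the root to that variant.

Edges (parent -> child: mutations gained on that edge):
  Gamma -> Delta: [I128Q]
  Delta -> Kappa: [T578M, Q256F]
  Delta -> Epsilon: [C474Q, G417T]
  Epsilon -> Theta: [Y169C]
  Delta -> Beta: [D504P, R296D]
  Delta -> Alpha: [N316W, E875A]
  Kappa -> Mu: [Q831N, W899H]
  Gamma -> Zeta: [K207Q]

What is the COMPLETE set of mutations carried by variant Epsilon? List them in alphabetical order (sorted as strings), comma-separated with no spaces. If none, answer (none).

At Gamma: gained [] -> total []
At Delta: gained ['I128Q'] -> total ['I128Q']
At Epsilon: gained ['C474Q', 'G417T'] -> total ['C474Q', 'G417T', 'I128Q']

Answer: C474Q,G417T,I128Q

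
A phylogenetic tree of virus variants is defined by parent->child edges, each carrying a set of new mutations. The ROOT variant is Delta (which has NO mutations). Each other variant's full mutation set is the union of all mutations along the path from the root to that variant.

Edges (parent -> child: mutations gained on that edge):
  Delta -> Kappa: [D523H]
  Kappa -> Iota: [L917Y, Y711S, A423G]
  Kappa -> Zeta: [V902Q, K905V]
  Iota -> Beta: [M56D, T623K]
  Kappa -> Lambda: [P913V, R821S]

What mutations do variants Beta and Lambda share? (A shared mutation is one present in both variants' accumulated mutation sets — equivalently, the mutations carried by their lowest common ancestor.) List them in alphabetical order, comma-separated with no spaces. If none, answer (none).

Answer: D523H

Derivation:
Accumulating mutations along path to Beta:
  At Delta: gained [] -> total []
  At Kappa: gained ['D523H'] -> total ['D523H']
  At Iota: gained ['L917Y', 'Y711S', 'A423G'] -> total ['A423G', 'D523H', 'L917Y', 'Y711S']
  At Beta: gained ['M56D', 'T623K'] -> total ['A423G', 'D523H', 'L917Y', 'M56D', 'T623K', 'Y711S']
Mutations(Beta) = ['A423G', 'D523H', 'L917Y', 'M56D', 'T623K', 'Y711S']
Accumulating mutations along path to Lambda:
  At Delta: gained [] -> total []
  At Kappa: gained ['D523H'] -> total ['D523H']
  At Lambda: gained ['P913V', 'R821S'] -> total ['D523H', 'P913V', 'R821S']
Mutations(Lambda) = ['D523H', 'P913V', 'R821S']
Intersection: ['A423G', 'D523H', 'L917Y', 'M56D', 'T623K', 'Y711S'] ∩ ['D523H', 'P913V', 'R821S'] = ['D523H']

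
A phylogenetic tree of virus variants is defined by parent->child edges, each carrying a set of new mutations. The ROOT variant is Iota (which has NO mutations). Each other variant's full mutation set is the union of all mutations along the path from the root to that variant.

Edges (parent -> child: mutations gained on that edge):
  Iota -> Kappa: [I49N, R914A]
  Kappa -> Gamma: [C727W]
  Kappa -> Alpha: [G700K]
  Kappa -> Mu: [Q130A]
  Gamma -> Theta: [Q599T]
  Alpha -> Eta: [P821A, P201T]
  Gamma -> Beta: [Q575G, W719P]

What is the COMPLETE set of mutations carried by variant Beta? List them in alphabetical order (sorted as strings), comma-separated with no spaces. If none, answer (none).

At Iota: gained [] -> total []
At Kappa: gained ['I49N', 'R914A'] -> total ['I49N', 'R914A']
At Gamma: gained ['C727W'] -> total ['C727W', 'I49N', 'R914A']
At Beta: gained ['Q575G', 'W719P'] -> total ['C727W', 'I49N', 'Q575G', 'R914A', 'W719P']

Answer: C727W,I49N,Q575G,R914A,W719P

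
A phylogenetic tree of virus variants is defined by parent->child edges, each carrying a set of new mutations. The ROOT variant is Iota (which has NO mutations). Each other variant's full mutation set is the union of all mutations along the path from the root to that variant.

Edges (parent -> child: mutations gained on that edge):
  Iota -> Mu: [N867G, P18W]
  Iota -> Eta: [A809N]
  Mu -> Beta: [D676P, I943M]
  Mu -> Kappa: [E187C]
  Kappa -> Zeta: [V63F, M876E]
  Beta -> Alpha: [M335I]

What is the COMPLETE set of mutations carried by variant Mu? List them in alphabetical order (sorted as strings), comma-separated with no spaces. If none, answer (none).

At Iota: gained [] -> total []
At Mu: gained ['N867G', 'P18W'] -> total ['N867G', 'P18W']

Answer: N867G,P18W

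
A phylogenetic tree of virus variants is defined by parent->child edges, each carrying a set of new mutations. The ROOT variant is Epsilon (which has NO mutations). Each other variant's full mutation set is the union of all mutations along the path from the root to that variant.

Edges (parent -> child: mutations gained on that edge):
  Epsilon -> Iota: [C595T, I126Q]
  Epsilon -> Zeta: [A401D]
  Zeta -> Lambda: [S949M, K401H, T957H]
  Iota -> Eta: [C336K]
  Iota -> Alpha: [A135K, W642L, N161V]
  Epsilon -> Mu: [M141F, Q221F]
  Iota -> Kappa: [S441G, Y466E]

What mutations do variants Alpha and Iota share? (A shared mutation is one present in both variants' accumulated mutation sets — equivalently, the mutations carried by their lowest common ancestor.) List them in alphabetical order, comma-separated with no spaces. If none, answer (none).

Answer: C595T,I126Q

Derivation:
Accumulating mutations along path to Alpha:
  At Epsilon: gained [] -> total []
  At Iota: gained ['C595T', 'I126Q'] -> total ['C595T', 'I126Q']
  At Alpha: gained ['A135K', 'W642L', 'N161V'] -> total ['A135K', 'C595T', 'I126Q', 'N161V', 'W642L']
Mutations(Alpha) = ['A135K', 'C595T', 'I126Q', 'N161V', 'W642L']
Accumulating mutations along path to Iota:
  At Epsilon: gained [] -> total []
  At Iota: gained ['C595T', 'I126Q'] -> total ['C595T', 'I126Q']
Mutations(Iota) = ['C595T', 'I126Q']
Intersection: ['A135K', 'C595T', 'I126Q', 'N161V', 'W642L'] ∩ ['C595T', 'I126Q'] = ['C595T', 'I126Q']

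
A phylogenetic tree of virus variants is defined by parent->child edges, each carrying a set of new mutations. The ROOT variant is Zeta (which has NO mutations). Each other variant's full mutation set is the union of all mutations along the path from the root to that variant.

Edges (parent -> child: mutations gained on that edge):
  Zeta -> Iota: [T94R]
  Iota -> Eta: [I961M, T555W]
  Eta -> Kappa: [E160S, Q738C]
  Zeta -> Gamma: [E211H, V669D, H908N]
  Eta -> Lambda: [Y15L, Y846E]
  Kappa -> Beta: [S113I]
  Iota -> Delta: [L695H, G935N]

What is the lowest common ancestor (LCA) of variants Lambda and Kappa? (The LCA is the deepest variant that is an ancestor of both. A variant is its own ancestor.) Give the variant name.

Answer: Eta

Derivation:
Path from root to Lambda: Zeta -> Iota -> Eta -> Lambda
  ancestors of Lambda: {Zeta, Iota, Eta, Lambda}
Path from root to Kappa: Zeta -> Iota -> Eta -> Kappa
  ancestors of Kappa: {Zeta, Iota, Eta, Kappa}
Common ancestors: {Zeta, Iota, Eta}
Walk up from Kappa: Kappa (not in ancestors of Lambda), Eta (in ancestors of Lambda), Iota (in ancestors of Lambda), Zeta (in ancestors of Lambda)
Deepest common ancestor (LCA) = Eta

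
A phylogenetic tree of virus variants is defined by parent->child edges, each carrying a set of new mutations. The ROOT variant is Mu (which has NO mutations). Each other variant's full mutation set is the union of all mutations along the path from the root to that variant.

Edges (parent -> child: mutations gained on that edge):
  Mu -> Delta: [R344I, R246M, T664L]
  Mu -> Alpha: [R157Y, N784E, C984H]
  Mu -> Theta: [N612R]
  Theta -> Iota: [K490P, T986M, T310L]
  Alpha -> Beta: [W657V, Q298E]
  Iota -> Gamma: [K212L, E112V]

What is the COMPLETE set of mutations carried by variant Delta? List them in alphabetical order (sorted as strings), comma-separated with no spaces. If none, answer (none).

At Mu: gained [] -> total []
At Delta: gained ['R344I', 'R246M', 'T664L'] -> total ['R246M', 'R344I', 'T664L']

Answer: R246M,R344I,T664L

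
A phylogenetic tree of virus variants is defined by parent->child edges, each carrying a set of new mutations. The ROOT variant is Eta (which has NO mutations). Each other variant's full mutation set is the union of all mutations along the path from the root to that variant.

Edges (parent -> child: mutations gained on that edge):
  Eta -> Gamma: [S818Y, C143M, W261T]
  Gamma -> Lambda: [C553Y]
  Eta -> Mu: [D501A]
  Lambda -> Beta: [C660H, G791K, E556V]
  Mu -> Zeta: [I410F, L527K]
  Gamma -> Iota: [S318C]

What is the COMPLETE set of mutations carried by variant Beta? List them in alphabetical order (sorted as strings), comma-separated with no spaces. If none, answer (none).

At Eta: gained [] -> total []
At Gamma: gained ['S818Y', 'C143M', 'W261T'] -> total ['C143M', 'S818Y', 'W261T']
At Lambda: gained ['C553Y'] -> total ['C143M', 'C553Y', 'S818Y', 'W261T']
At Beta: gained ['C660H', 'G791K', 'E556V'] -> total ['C143M', 'C553Y', 'C660H', 'E556V', 'G791K', 'S818Y', 'W261T']

Answer: C143M,C553Y,C660H,E556V,G791K,S818Y,W261T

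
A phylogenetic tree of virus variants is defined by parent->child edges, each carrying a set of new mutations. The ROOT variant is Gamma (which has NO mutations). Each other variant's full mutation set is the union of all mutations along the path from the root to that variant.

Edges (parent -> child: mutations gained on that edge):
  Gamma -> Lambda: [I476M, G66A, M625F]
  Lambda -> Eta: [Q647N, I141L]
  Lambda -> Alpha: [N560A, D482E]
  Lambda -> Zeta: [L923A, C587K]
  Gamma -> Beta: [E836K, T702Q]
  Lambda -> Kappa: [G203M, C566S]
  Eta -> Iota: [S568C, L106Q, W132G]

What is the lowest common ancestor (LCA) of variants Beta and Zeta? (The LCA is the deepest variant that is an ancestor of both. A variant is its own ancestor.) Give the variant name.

Answer: Gamma

Derivation:
Path from root to Beta: Gamma -> Beta
  ancestors of Beta: {Gamma, Beta}
Path from root to Zeta: Gamma -> Lambda -> Zeta
  ancestors of Zeta: {Gamma, Lambda, Zeta}
Common ancestors: {Gamma}
Walk up from Zeta: Zeta (not in ancestors of Beta), Lambda (not in ancestors of Beta), Gamma (in ancestors of Beta)
Deepest common ancestor (LCA) = Gamma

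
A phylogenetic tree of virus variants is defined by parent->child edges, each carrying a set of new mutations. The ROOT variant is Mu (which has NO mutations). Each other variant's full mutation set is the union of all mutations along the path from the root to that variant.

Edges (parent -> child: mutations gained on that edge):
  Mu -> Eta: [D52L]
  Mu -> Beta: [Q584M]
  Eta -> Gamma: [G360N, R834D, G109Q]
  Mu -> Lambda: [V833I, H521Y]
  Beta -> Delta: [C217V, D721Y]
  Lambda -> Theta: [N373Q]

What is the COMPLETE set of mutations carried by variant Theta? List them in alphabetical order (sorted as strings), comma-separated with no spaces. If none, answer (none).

At Mu: gained [] -> total []
At Lambda: gained ['V833I', 'H521Y'] -> total ['H521Y', 'V833I']
At Theta: gained ['N373Q'] -> total ['H521Y', 'N373Q', 'V833I']

Answer: H521Y,N373Q,V833I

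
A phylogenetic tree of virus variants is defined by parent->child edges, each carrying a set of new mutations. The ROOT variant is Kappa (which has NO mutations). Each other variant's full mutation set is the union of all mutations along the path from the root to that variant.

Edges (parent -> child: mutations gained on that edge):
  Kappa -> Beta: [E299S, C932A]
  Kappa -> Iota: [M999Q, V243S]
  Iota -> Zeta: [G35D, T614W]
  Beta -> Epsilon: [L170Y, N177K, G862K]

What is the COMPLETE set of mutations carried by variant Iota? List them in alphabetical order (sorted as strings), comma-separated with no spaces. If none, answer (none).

Answer: M999Q,V243S

Derivation:
At Kappa: gained [] -> total []
At Iota: gained ['M999Q', 'V243S'] -> total ['M999Q', 'V243S']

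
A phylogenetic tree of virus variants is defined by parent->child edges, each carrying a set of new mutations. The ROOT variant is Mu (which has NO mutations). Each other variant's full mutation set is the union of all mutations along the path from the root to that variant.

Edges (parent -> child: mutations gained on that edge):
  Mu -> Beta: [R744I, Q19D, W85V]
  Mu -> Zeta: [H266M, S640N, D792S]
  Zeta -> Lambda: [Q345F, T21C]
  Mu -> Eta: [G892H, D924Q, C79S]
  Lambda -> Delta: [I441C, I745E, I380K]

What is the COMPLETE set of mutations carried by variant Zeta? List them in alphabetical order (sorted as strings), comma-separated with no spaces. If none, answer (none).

Answer: D792S,H266M,S640N

Derivation:
At Mu: gained [] -> total []
At Zeta: gained ['H266M', 'S640N', 'D792S'] -> total ['D792S', 'H266M', 'S640N']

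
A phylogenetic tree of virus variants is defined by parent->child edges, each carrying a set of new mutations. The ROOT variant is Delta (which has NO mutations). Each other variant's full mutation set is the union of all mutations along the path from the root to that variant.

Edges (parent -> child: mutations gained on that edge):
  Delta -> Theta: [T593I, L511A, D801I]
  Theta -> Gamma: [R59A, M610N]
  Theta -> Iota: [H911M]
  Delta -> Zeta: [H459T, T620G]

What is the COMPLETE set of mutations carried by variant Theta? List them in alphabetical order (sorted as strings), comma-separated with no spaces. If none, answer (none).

Answer: D801I,L511A,T593I

Derivation:
At Delta: gained [] -> total []
At Theta: gained ['T593I', 'L511A', 'D801I'] -> total ['D801I', 'L511A', 'T593I']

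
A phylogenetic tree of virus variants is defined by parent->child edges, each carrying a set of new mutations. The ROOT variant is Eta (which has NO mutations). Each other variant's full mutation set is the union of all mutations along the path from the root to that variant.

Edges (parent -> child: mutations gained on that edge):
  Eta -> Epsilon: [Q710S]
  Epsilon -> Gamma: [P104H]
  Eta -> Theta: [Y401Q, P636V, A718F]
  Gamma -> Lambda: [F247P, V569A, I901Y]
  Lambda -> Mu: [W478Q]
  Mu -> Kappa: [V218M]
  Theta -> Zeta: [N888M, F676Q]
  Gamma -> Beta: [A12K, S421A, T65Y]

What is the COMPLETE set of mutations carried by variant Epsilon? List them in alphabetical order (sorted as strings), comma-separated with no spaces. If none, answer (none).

Answer: Q710S

Derivation:
At Eta: gained [] -> total []
At Epsilon: gained ['Q710S'] -> total ['Q710S']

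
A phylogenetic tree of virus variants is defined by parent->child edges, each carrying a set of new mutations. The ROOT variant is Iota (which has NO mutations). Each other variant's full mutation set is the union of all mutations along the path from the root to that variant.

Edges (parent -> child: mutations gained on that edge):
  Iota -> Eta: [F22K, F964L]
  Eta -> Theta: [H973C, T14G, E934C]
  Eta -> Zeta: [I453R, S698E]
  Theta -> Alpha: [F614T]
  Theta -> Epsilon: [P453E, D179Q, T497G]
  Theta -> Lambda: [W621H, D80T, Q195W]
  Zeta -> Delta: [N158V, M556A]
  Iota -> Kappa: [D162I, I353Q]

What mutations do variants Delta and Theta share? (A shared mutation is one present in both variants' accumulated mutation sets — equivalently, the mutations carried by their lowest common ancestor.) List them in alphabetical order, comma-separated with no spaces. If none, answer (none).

Answer: F22K,F964L

Derivation:
Accumulating mutations along path to Delta:
  At Iota: gained [] -> total []
  At Eta: gained ['F22K', 'F964L'] -> total ['F22K', 'F964L']
  At Zeta: gained ['I453R', 'S698E'] -> total ['F22K', 'F964L', 'I453R', 'S698E']
  At Delta: gained ['N158V', 'M556A'] -> total ['F22K', 'F964L', 'I453R', 'M556A', 'N158V', 'S698E']
Mutations(Delta) = ['F22K', 'F964L', 'I453R', 'M556A', 'N158V', 'S698E']
Accumulating mutations along path to Theta:
  At Iota: gained [] -> total []
  At Eta: gained ['F22K', 'F964L'] -> total ['F22K', 'F964L']
  At Theta: gained ['H973C', 'T14G', 'E934C'] -> total ['E934C', 'F22K', 'F964L', 'H973C', 'T14G']
Mutations(Theta) = ['E934C', 'F22K', 'F964L', 'H973C', 'T14G']
Intersection: ['F22K', 'F964L', 'I453R', 'M556A', 'N158V', 'S698E'] ∩ ['E934C', 'F22K', 'F964L', 'H973C', 'T14G'] = ['F22K', 'F964L']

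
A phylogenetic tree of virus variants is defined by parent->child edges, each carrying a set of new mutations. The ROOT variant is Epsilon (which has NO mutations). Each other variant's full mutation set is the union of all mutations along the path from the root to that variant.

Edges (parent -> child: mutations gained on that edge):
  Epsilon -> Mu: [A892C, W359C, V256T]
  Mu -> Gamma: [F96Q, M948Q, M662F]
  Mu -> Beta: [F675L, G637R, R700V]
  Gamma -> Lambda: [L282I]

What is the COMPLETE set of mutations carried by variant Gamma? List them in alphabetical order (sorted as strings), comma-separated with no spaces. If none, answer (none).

Answer: A892C,F96Q,M662F,M948Q,V256T,W359C

Derivation:
At Epsilon: gained [] -> total []
At Mu: gained ['A892C', 'W359C', 'V256T'] -> total ['A892C', 'V256T', 'W359C']
At Gamma: gained ['F96Q', 'M948Q', 'M662F'] -> total ['A892C', 'F96Q', 'M662F', 'M948Q', 'V256T', 'W359C']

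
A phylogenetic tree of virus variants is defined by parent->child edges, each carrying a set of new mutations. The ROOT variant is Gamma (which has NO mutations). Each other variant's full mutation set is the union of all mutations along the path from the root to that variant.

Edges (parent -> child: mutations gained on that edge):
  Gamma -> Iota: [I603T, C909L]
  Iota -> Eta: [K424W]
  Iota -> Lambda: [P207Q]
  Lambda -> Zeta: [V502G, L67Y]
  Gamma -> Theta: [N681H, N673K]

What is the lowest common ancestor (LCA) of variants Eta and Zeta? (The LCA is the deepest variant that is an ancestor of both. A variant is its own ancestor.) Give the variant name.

Answer: Iota

Derivation:
Path from root to Eta: Gamma -> Iota -> Eta
  ancestors of Eta: {Gamma, Iota, Eta}
Path from root to Zeta: Gamma -> Iota -> Lambda -> Zeta
  ancestors of Zeta: {Gamma, Iota, Lambda, Zeta}
Common ancestors: {Gamma, Iota}
Walk up from Zeta: Zeta (not in ancestors of Eta), Lambda (not in ancestors of Eta), Iota (in ancestors of Eta), Gamma (in ancestors of Eta)
Deepest common ancestor (LCA) = Iota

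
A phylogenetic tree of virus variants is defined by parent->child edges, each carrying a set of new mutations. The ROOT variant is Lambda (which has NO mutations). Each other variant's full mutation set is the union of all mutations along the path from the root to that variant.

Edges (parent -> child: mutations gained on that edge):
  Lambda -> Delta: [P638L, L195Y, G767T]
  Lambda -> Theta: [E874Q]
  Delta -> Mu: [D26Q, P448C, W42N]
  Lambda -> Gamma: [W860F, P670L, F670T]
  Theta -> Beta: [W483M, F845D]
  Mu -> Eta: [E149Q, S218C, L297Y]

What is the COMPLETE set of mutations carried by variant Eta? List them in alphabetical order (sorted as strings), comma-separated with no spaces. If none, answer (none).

Answer: D26Q,E149Q,G767T,L195Y,L297Y,P448C,P638L,S218C,W42N

Derivation:
At Lambda: gained [] -> total []
At Delta: gained ['P638L', 'L195Y', 'G767T'] -> total ['G767T', 'L195Y', 'P638L']
At Mu: gained ['D26Q', 'P448C', 'W42N'] -> total ['D26Q', 'G767T', 'L195Y', 'P448C', 'P638L', 'W42N']
At Eta: gained ['E149Q', 'S218C', 'L297Y'] -> total ['D26Q', 'E149Q', 'G767T', 'L195Y', 'L297Y', 'P448C', 'P638L', 'S218C', 'W42N']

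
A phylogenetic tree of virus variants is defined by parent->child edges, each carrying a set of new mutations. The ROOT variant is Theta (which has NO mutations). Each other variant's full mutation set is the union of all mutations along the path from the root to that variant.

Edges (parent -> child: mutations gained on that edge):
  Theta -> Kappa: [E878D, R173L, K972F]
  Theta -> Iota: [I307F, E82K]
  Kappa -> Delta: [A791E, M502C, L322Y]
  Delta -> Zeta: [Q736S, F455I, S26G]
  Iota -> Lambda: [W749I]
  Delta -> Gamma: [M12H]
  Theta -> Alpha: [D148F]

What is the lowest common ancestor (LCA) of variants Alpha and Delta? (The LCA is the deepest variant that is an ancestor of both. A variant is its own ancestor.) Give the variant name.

Path from root to Alpha: Theta -> Alpha
  ancestors of Alpha: {Theta, Alpha}
Path from root to Delta: Theta -> Kappa -> Delta
  ancestors of Delta: {Theta, Kappa, Delta}
Common ancestors: {Theta}
Walk up from Delta: Delta (not in ancestors of Alpha), Kappa (not in ancestors of Alpha), Theta (in ancestors of Alpha)
Deepest common ancestor (LCA) = Theta

Answer: Theta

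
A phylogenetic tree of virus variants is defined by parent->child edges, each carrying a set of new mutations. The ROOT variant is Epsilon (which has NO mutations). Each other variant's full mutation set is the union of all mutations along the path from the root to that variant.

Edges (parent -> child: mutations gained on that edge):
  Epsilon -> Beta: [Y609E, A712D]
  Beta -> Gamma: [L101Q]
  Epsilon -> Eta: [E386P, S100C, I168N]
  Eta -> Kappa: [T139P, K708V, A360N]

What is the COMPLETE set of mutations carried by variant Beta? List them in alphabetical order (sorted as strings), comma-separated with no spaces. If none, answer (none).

Answer: A712D,Y609E

Derivation:
At Epsilon: gained [] -> total []
At Beta: gained ['Y609E', 'A712D'] -> total ['A712D', 'Y609E']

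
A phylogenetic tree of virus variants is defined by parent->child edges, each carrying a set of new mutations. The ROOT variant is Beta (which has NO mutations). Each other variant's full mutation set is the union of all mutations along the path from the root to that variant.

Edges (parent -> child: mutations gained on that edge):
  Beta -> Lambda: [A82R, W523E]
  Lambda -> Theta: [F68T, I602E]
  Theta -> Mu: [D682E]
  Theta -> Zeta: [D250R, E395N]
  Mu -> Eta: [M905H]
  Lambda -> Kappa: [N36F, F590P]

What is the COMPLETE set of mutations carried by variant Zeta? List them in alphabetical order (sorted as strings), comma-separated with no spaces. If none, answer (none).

At Beta: gained [] -> total []
At Lambda: gained ['A82R', 'W523E'] -> total ['A82R', 'W523E']
At Theta: gained ['F68T', 'I602E'] -> total ['A82R', 'F68T', 'I602E', 'W523E']
At Zeta: gained ['D250R', 'E395N'] -> total ['A82R', 'D250R', 'E395N', 'F68T', 'I602E', 'W523E']

Answer: A82R,D250R,E395N,F68T,I602E,W523E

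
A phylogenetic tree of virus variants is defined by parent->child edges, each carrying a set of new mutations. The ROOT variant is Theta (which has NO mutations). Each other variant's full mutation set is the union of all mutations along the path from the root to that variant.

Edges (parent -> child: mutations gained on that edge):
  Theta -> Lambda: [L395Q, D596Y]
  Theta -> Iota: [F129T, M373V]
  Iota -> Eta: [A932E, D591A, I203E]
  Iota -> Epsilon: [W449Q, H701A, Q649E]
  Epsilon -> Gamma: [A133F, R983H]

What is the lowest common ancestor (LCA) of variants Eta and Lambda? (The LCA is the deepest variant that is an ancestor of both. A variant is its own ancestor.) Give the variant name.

Path from root to Eta: Theta -> Iota -> Eta
  ancestors of Eta: {Theta, Iota, Eta}
Path from root to Lambda: Theta -> Lambda
  ancestors of Lambda: {Theta, Lambda}
Common ancestors: {Theta}
Walk up from Lambda: Lambda (not in ancestors of Eta), Theta (in ancestors of Eta)
Deepest common ancestor (LCA) = Theta

Answer: Theta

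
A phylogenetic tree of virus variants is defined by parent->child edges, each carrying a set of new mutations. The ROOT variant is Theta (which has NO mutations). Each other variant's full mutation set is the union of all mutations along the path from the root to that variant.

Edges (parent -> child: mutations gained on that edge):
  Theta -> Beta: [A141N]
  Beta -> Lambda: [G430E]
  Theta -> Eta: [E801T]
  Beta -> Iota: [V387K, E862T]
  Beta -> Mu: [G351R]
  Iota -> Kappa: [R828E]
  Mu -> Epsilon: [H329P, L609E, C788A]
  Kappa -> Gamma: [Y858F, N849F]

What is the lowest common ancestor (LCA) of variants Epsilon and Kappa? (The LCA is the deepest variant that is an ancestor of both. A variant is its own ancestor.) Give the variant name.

Path from root to Epsilon: Theta -> Beta -> Mu -> Epsilon
  ancestors of Epsilon: {Theta, Beta, Mu, Epsilon}
Path from root to Kappa: Theta -> Beta -> Iota -> Kappa
  ancestors of Kappa: {Theta, Beta, Iota, Kappa}
Common ancestors: {Theta, Beta}
Walk up from Kappa: Kappa (not in ancestors of Epsilon), Iota (not in ancestors of Epsilon), Beta (in ancestors of Epsilon), Theta (in ancestors of Epsilon)
Deepest common ancestor (LCA) = Beta

Answer: Beta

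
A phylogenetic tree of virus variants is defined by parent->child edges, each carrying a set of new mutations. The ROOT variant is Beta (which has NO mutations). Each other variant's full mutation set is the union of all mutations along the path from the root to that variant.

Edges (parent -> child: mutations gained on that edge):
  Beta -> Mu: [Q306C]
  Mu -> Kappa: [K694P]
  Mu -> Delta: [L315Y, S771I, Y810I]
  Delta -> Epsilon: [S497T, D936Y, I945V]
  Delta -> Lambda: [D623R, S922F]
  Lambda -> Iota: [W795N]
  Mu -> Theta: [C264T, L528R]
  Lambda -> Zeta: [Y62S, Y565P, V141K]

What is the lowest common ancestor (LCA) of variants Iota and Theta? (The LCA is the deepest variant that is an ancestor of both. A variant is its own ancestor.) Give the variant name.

Answer: Mu

Derivation:
Path from root to Iota: Beta -> Mu -> Delta -> Lambda -> Iota
  ancestors of Iota: {Beta, Mu, Delta, Lambda, Iota}
Path from root to Theta: Beta -> Mu -> Theta
  ancestors of Theta: {Beta, Mu, Theta}
Common ancestors: {Beta, Mu}
Walk up from Theta: Theta (not in ancestors of Iota), Mu (in ancestors of Iota), Beta (in ancestors of Iota)
Deepest common ancestor (LCA) = Mu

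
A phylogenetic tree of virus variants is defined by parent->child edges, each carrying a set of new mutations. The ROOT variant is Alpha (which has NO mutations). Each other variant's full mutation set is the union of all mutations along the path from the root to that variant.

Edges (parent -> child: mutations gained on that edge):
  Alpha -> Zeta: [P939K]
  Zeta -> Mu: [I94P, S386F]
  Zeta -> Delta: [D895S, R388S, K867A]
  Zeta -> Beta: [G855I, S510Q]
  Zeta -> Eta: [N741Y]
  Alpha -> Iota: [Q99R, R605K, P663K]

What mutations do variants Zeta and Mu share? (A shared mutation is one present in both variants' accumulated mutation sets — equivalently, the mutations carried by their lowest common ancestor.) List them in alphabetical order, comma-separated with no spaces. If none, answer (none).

Answer: P939K

Derivation:
Accumulating mutations along path to Zeta:
  At Alpha: gained [] -> total []
  At Zeta: gained ['P939K'] -> total ['P939K']
Mutations(Zeta) = ['P939K']
Accumulating mutations along path to Mu:
  At Alpha: gained [] -> total []
  At Zeta: gained ['P939K'] -> total ['P939K']
  At Mu: gained ['I94P', 'S386F'] -> total ['I94P', 'P939K', 'S386F']
Mutations(Mu) = ['I94P', 'P939K', 'S386F']
Intersection: ['P939K'] ∩ ['I94P', 'P939K', 'S386F'] = ['P939K']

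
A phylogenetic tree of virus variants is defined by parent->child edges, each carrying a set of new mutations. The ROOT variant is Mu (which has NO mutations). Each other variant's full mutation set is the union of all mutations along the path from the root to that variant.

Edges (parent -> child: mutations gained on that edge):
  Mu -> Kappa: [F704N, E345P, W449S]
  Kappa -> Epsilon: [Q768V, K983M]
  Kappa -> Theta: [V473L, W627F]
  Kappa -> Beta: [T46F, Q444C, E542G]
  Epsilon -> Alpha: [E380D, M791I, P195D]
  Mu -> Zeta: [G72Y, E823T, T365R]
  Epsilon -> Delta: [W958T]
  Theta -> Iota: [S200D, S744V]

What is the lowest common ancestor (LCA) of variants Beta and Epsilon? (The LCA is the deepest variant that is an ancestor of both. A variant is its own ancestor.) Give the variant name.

Path from root to Beta: Mu -> Kappa -> Beta
  ancestors of Beta: {Mu, Kappa, Beta}
Path from root to Epsilon: Mu -> Kappa -> Epsilon
  ancestors of Epsilon: {Mu, Kappa, Epsilon}
Common ancestors: {Mu, Kappa}
Walk up from Epsilon: Epsilon (not in ancestors of Beta), Kappa (in ancestors of Beta), Mu (in ancestors of Beta)
Deepest common ancestor (LCA) = Kappa

Answer: Kappa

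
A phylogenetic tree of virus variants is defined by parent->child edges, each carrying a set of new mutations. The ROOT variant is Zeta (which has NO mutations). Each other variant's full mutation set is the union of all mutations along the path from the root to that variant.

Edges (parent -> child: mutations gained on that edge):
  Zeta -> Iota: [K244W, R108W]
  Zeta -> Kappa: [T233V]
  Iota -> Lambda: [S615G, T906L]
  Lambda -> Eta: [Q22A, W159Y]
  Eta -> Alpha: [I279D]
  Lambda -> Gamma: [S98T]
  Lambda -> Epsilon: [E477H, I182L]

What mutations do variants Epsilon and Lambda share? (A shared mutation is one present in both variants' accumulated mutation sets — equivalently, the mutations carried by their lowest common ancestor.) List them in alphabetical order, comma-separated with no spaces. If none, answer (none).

Answer: K244W,R108W,S615G,T906L

Derivation:
Accumulating mutations along path to Epsilon:
  At Zeta: gained [] -> total []
  At Iota: gained ['K244W', 'R108W'] -> total ['K244W', 'R108W']
  At Lambda: gained ['S615G', 'T906L'] -> total ['K244W', 'R108W', 'S615G', 'T906L']
  At Epsilon: gained ['E477H', 'I182L'] -> total ['E477H', 'I182L', 'K244W', 'R108W', 'S615G', 'T906L']
Mutations(Epsilon) = ['E477H', 'I182L', 'K244W', 'R108W', 'S615G', 'T906L']
Accumulating mutations along path to Lambda:
  At Zeta: gained [] -> total []
  At Iota: gained ['K244W', 'R108W'] -> total ['K244W', 'R108W']
  At Lambda: gained ['S615G', 'T906L'] -> total ['K244W', 'R108W', 'S615G', 'T906L']
Mutations(Lambda) = ['K244W', 'R108W', 'S615G', 'T906L']
Intersection: ['E477H', 'I182L', 'K244W', 'R108W', 'S615G', 'T906L'] ∩ ['K244W', 'R108W', 'S615G', 'T906L'] = ['K244W', 'R108W', 'S615G', 'T906L']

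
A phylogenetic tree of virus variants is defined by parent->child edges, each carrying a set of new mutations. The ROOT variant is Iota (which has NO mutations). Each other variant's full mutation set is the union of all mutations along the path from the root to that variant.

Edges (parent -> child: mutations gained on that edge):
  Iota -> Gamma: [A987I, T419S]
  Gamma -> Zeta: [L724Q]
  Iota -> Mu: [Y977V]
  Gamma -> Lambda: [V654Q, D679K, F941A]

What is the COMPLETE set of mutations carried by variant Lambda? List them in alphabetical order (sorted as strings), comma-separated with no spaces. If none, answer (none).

Answer: A987I,D679K,F941A,T419S,V654Q

Derivation:
At Iota: gained [] -> total []
At Gamma: gained ['A987I', 'T419S'] -> total ['A987I', 'T419S']
At Lambda: gained ['V654Q', 'D679K', 'F941A'] -> total ['A987I', 'D679K', 'F941A', 'T419S', 'V654Q']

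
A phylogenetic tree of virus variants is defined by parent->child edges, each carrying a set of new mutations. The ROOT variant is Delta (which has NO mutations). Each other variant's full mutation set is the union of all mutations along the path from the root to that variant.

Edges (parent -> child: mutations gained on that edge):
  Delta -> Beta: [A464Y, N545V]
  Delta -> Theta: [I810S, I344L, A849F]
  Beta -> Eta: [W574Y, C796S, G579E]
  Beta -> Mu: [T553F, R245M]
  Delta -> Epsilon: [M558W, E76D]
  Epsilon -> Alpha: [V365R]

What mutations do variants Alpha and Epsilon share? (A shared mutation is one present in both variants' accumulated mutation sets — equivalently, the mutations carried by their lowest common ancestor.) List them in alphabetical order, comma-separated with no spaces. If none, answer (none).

Answer: E76D,M558W

Derivation:
Accumulating mutations along path to Alpha:
  At Delta: gained [] -> total []
  At Epsilon: gained ['M558W', 'E76D'] -> total ['E76D', 'M558W']
  At Alpha: gained ['V365R'] -> total ['E76D', 'M558W', 'V365R']
Mutations(Alpha) = ['E76D', 'M558W', 'V365R']
Accumulating mutations along path to Epsilon:
  At Delta: gained [] -> total []
  At Epsilon: gained ['M558W', 'E76D'] -> total ['E76D', 'M558W']
Mutations(Epsilon) = ['E76D', 'M558W']
Intersection: ['E76D', 'M558W', 'V365R'] ∩ ['E76D', 'M558W'] = ['E76D', 'M558W']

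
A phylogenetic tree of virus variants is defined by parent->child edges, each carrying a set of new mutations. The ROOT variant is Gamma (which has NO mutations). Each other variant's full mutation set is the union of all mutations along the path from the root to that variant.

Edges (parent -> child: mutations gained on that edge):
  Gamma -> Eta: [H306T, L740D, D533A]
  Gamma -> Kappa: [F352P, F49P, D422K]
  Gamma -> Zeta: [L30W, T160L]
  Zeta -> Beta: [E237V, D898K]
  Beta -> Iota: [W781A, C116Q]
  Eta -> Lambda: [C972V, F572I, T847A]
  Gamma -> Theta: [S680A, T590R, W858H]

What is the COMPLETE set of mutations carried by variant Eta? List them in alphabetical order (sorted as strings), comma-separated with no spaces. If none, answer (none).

Answer: D533A,H306T,L740D

Derivation:
At Gamma: gained [] -> total []
At Eta: gained ['H306T', 'L740D', 'D533A'] -> total ['D533A', 'H306T', 'L740D']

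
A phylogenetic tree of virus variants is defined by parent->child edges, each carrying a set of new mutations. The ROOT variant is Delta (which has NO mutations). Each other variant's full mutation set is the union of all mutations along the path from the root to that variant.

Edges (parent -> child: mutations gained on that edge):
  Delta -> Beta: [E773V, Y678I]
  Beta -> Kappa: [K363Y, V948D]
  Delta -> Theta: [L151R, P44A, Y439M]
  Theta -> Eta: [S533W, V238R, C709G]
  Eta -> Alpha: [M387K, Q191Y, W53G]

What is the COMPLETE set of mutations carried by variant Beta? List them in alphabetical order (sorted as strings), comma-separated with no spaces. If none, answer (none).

At Delta: gained [] -> total []
At Beta: gained ['E773V', 'Y678I'] -> total ['E773V', 'Y678I']

Answer: E773V,Y678I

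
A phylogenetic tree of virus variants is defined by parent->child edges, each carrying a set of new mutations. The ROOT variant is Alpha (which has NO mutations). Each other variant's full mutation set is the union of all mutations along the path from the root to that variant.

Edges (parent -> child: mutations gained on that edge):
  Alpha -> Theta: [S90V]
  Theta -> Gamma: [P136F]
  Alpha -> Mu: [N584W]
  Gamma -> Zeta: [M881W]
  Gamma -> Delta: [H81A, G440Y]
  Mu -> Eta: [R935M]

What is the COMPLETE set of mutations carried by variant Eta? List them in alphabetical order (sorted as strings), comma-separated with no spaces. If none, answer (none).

At Alpha: gained [] -> total []
At Mu: gained ['N584W'] -> total ['N584W']
At Eta: gained ['R935M'] -> total ['N584W', 'R935M']

Answer: N584W,R935M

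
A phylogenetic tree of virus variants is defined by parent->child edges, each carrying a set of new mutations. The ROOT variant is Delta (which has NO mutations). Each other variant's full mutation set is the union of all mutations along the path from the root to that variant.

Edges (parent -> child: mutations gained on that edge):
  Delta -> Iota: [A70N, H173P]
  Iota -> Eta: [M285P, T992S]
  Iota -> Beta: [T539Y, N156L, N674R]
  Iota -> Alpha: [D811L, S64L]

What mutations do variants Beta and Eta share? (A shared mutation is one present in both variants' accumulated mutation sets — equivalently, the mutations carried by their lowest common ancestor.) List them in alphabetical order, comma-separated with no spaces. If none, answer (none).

Answer: A70N,H173P

Derivation:
Accumulating mutations along path to Beta:
  At Delta: gained [] -> total []
  At Iota: gained ['A70N', 'H173P'] -> total ['A70N', 'H173P']
  At Beta: gained ['T539Y', 'N156L', 'N674R'] -> total ['A70N', 'H173P', 'N156L', 'N674R', 'T539Y']
Mutations(Beta) = ['A70N', 'H173P', 'N156L', 'N674R', 'T539Y']
Accumulating mutations along path to Eta:
  At Delta: gained [] -> total []
  At Iota: gained ['A70N', 'H173P'] -> total ['A70N', 'H173P']
  At Eta: gained ['M285P', 'T992S'] -> total ['A70N', 'H173P', 'M285P', 'T992S']
Mutations(Eta) = ['A70N', 'H173P', 'M285P', 'T992S']
Intersection: ['A70N', 'H173P', 'N156L', 'N674R', 'T539Y'] ∩ ['A70N', 'H173P', 'M285P', 'T992S'] = ['A70N', 'H173P']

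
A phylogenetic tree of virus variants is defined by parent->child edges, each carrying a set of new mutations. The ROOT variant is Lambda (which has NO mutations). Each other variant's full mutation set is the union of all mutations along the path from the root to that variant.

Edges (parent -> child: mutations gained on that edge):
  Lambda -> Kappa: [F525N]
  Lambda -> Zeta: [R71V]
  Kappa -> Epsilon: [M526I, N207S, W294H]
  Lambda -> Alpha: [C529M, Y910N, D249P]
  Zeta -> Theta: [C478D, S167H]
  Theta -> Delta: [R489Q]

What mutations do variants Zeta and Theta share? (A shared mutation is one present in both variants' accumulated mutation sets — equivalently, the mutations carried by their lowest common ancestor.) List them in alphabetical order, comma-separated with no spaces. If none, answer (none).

Accumulating mutations along path to Zeta:
  At Lambda: gained [] -> total []
  At Zeta: gained ['R71V'] -> total ['R71V']
Mutations(Zeta) = ['R71V']
Accumulating mutations along path to Theta:
  At Lambda: gained [] -> total []
  At Zeta: gained ['R71V'] -> total ['R71V']
  At Theta: gained ['C478D', 'S167H'] -> total ['C478D', 'R71V', 'S167H']
Mutations(Theta) = ['C478D', 'R71V', 'S167H']
Intersection: ['R71V'] ∩ ['C478D', 'R71V', 'S167H'] = ['R71V']

Answer: R71V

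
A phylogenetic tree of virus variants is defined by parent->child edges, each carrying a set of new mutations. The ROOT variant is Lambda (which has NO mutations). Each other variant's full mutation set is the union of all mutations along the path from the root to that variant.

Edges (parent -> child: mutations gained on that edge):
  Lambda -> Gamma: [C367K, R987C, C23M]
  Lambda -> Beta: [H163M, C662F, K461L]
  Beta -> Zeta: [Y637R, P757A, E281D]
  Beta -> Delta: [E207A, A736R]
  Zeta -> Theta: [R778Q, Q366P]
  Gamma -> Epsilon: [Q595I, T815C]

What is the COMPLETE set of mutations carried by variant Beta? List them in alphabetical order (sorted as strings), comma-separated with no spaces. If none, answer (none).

Answer: C662F,H163M,K461L

Derivation:
At Lambda: gained [] -> total []
At Beta: gained ['H163M', 'C662F', 'K461L'] -> total ['C662F', 'H163M', 'K461L']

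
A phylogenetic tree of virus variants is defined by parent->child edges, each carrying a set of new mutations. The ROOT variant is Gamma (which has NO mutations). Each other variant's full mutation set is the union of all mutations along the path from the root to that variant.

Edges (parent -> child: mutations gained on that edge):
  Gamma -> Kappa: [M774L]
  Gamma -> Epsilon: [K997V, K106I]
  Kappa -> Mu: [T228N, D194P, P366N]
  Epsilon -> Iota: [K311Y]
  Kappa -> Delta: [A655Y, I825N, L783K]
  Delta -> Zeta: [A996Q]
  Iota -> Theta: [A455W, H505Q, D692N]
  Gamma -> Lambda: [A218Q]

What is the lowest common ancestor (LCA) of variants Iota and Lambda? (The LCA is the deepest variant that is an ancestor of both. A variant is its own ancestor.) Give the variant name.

Answer: Gamma

Derivation:
Path from root to Iota: Gamma -> Epsilon -> Iota
  ancestors of Iota: {Gamma, Epsilon, Iota}
Path from root to Lambda: Gamma -> Lambda
  ancestors of Lambda: {Gamma, Lambda}
Common ancestors: {Gamma}
Walk up from Lambda: Lambda (not in ancestors of Iota), Gamma (in ancestors of Iota)
Deepest common ancestor (LCA) = Gamma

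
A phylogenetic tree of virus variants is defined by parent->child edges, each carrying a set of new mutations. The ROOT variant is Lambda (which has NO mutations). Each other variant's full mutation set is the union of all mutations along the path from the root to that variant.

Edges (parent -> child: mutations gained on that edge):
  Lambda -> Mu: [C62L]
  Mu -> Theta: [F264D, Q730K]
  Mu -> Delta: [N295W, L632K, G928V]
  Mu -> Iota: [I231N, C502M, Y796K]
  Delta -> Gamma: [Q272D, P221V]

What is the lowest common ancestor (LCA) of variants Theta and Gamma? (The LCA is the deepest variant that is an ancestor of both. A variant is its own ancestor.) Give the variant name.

Path from root to Theta: Lambda -> Mu -> Theta
  ancestors of Theta: {Lambda, Mu, Theta}
Path from root to Gamma: Lambda -> Mu -> Delta -> Gamma
  ancestors of Gamma: {Lambda, Mu, Delta, Gamma}
Common ancestors: {Lambda, Mu}
Walk up from Gamma: Gamma (not in ancestors of Theta), Delta (not in ancestors of Theta), Mu (in ancestors of Theta), Lambda (in ancestors of Theta)
Deepest common ancestor (LCA) = Mu

Answer: Mu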